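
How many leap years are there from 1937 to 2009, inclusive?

Multiples of 4 in [1937,2009]: 18.
Of those, multiples of 100: 1 (not leap unless ÷400).
Multiples of 400: 1.
Leap years = 18 − 1 + 1 = 18.

18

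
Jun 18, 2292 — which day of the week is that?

Doomsday rule: the anchor day for the 2200s is Friday. For year 92: 92÷12 = 7 r 8, and 8÷4 = 2, so 7+8+2 = 17.
Friday + 17 ≡ Monday — that's 2292's doomsday.
In June the doomsday date is Jun 6.
Jun 18 is 12 days after Jun 6; 12 mod 7 = 5, so Monday + 5 = Saturday.

Saturday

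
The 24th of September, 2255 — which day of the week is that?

Monday

Doomsday rule: the anchor day for the 2200s is Friday. For year 55: 55÷12 = 4 r 7, and 7÷4 = 1, so 4+7+1 = 12.
Friday + 12 ≡ Wednesday — that's 2255's doomsday.
In September the doomsday date is Sep 5.
Sep 24 is 19 days after Sep 5; 19 mod 7 = 5, so Wednesday + 5 = Monday.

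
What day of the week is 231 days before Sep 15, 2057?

Sep 15, 2057 is a Saturday.
231 mod 7 = 0, so 231 days before a Saturday is Saturday − 0 = Saturday.

Saturday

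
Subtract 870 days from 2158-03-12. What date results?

−365 (one year) → Mar 12, 2157 (505 left).
−365 (one year) → Mar 12, 2156 (140 left).
−12 → Feb 29, 2156 (end of Feb, 29 days; 128 left).
−29 → Jan 31, 2156 (end of Jan, 31 days; 99 left).
−31 → Dec 31, 2155 (end of Dec, 31 days; 68 left).
−31 → Nov 30, 2155 (end of Nov, 30 days; 37 left).
−30 → Oct 31, 2155 (end of Oct, 31 days; 7 left).
−7 → Oct 24, 2155.

October 24, 2155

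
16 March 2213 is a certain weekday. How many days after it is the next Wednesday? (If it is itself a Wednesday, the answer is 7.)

1

Mar 16, 2213 is a Tuesday.
From Tuesday to the next Wednesday is 1 day.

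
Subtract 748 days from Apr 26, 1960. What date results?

−366 (one year; includes Feb 29, 1960) → Apr 26, 1959 (382 left).
−26 → Mar 31, 1959 (end of Mar, 31 days; 356 left).
−31 → Feb 28, 1959 (end of Feb, 28 days; 325 left).
−28 → Jan 31, 1959 (end of Jan, 31 days; 297 left).
−31 → Dec 31, 1958 (end of Dec, 31 days; 266 left).
−31 → Nov 30, 1958 (end of Nov, 30 days; 235 left).
−30 → Oct 31, 1958 (end of Oct, 31 days; 205 left).
−31 → Sep 30, 1958 (end of Sep, 30 days; 174 left).
−30 → Aug 31, 1958 (end of Aug, 31 days; 144 left).
−31 → Jul 31, 1958 (end of Jul, 31 days; 113 left).
−31 → Jun 30, 1958 (end of Jun, 30 days; 82 left).
−30 → May 31, 1958 (end of May, 31 days; 52 left).
−31 → Apr 30, 1958 (end of Apr, 30 days; 21 left).
−21 → Apr 9, 1958.

April 9, 1958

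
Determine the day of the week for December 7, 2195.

Doomsday rule: the anchor day for the 2100s is Sunday. For year 95: 95÷12 = 7 r 11, and 11÷4 = 2, so 7+11+2 = 20.
Sunday + 20 ≡ Saturday — that's 2195's doomsday.
In December the doomsday date is Dec 12.
Dec 7 is 5 days before Dec 12; 5 mod 7 = 5, so Saturday − 5 = Monday.

Monday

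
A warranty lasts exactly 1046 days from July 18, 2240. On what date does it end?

May 30, 2243

+365 (one year) → Jul 18, 2241 (681 left).
+365 (one year) → Jul 18, 2242 (316 left).
Jul has 31 days: +14 → Aug 1, 2242 (302 left).
Aug has 31 days: +31 → Sep 1, 2242 (271 left).
Sep has 30 days: +30 → Oct 1, 2242 (241 left).
Oct has 31 days: +31 → Nov 1, 2242 (210 left).
Nov has 30 days: +30 → Dec 1, 2242 (180 left).
Dec has 31 days: +31 → Jan 1, 2243 (149 left).
Jan has 31 days: +31 → Feb 1, 2243 (118 left).
Feb has 28 days: +28 → Mar 1, 2243 (90 left).
Mar has 31 days: +31 → Apr 1, 2243 (59 left).
Apr has 30 days: +30 → May 1, 2243 (29 left).
+29 → May 30, 2243.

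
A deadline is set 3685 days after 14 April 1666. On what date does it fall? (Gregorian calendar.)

+365 (one year) → Apr 14, 1667 (3320 left).
+366 (one year; includes Feb 29, 1668) → Apr 14, 1668 (2954 left).
+365 (one year) → Apr 14, 1669 (2589 left).
+365 (one year) → Apr 14, 1670 (2224 left).
+365 (one year) → Apr 14, 1671 (1859 left).
+366 (one year; includes Feb 29, 1672) → Apr 14, 1672 (1493 left).
+365 (one year) → Apr 14, 1673 (1128 left).
+365 (one year) → Apr 14, 1674 (763 left).
+365 (one year) → Apr 14, 1675 (398 left).
Apr has 30 days: +17 → May 1, 1675 (381 left).
May has 31 days: +31 → Jun 1, 1675 (350 left).
Jun has 30 days: +30 → Jul 1, 1675 (320 left).
Jul has 31 days: +31 → Aug 1, 1675 (289 left).
Aug has 31 days: +31 → Sep 1, 1675 (258 left).
Sep has 30 days: +30 → Oct 1, 1675 (228 left).
Oct has 31 days: +31 → Nov 1, 1675 (197 left).
Nov has 30 days: +30 → Dec 1, 1675 (167 left).
Dec has 31 days: +31 → Jan 1, 1676 (136 left).
Jan has 31 days: +31 → Feb 1, 1676 (105 left).
Feb has 29 days: +29 → Mar 1, 1676 (76 left).
Mar has 31 days: +31 → Apr 1, 1676 (45 left).
Apr has 30 days: +30 → May 1, 1676 (15 left).
+15 → May 16, 1676.

May 16, 1676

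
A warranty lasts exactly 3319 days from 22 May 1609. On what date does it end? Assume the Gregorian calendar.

June 23, 1618

+365 (one year) → May 22, 1610 (2954 left).
+365 (one year) → May 22, 1611 (2589 left).
+366 (one year; includes Feb 29, 1612) → May 22, 1612 (2223 left).
+365 (one year) → May 22, 1613 (1858 left).
+365 (one year) → May 22, 1614 (1493 left).
+365 (one year) → May 22, 1615 (1128 left).
+366 (one year; includes Feb 29, 1616) → May 22, 1616 (762 left).
+365 (one year) → May 22, 1617 (397 left).
May has 31 days: +10 → Jun 1, 1617 (387 left).
Jun has 30 days: +30 → Jul 1, 1617 (357 left).
Jul has 31 days: +31 → Aug 1, 1617 (326 left).
Aug has 31 days: +31 → Sep 1, 1617 (295 left).
Sep has 30 days: +30 → Oct 1, 1617 (265 left).
Oct has 31 days: +31 → Nov 1, 1617 (234 left).
Nov has 30 days: +30 → Dec 1, 1617 (204 left).
Dec has 31 days: +31 → Jan 1, 1618 (173 left).
Jan has 31 days: +31 → Feb 1, 1618 (142 left).
Feb has 28 days: +28 → Mar 1, 1618 (114 left).
Mar has 31 days: +31 → Apr 1, 1618 (83 left).
Apr has 30 days: +30 → May 1, 1618 (53 left).
May has 31 days: +31 → Jun 1, 1618 (22 left).
+22 → Jun 23, 1618.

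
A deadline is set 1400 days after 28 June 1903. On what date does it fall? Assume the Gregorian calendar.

April 28, 1907

+366 (one year; includes Feb 29, 1904) → Jun 28, 1904 (1034 left).
+365 (one year) → Jun 28, 1905 (669 left).
+365 (one year) → Jun 28, 1906 (304 left).
Jun has 30 days: +3 → Jul 1, 1906 (301 left).
Jul has 31 days: +31 → Aug 1, 1906 (270 left).
Aug has 31 days: +31 → Sep 1, 1906 (239 left).
Sep has 30 days: +30 → Oct 1, 1906 (209 left).
Oct has 31 days: +31 → Nov 1, 1906 (178 left).
Nov has 30 days: +30 → Dec 1, 1906 (148 left).
Dec has 31 days: +31 → Jan 1, 1907 (117 left).
Jan has 31 days: +31 → Feb 1, 1907 (86 left).
Feb has 28 days: +28 → Mar 1, 1907 (58 left).
Mar has 31 days: +31 → Apr 1, 1907 (27 left).
+27 → Apr 28, 1907.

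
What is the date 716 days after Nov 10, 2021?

October 27, 2023

+365 (one year) → Nov 10, 2022 (351 left).
Nov has 30 days: +21 → Dec 1, 2022 (330 left).
Dec has 31 days: +31 → Jan 1, 2023 (299 left).
Jan has 31 days: +31 → Feb 1, 2023 (268 left).
Feb has 28 days: +28 → Mar 1, 2023 (240 left).
Mar has 31 days: +31 → Apr 1, 2023 (209 left).
Apr has 30 days: +30 → May 1, 2023 (179 left).
May has 31 days: +31 → Jun 1, 2023 (148 left).
Jun has 30 days: +30 → Jul 1, 2023 (118 left).
Jul has 31 days: +31 → Aug 1, 2023 (87 left).
Aug has 31 days: +31 → Sep 1, 2023 (56 left).
Sep has 30 days: +30 → Oct 1, 2023 (26 left).
+26 → Oct 27, 2023.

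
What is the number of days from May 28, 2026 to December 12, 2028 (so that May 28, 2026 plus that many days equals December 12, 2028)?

May 28, 2026 → May 28, 2027: 365 days.
May 28, 2027 → May 28, 2028: 366 days (Feb 29, 2028 is in that span).
May 28, 2028 → Jun 28, 2028: 31 days (May has 31).
Jun 28, 2028 → Jul 28, 2028: 30 days (June has 30).
Jul 28, 2028 → Aug 28, 2028: 31 days (July has 31).
Aug 28, 2028 → Sep 28, 2028: 31 days (August has 31).
Sep 28, 2028 → Oct 28, 2028: 30 days (September has 30).
Oct 28, 2028 → Nov 28, 2028: 31 days (October has 31).
Nov 28, 2028 → Dec 12, 2028: 14 days.
Total: 929 days.

929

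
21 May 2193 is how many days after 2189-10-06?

Oct 6, 2189 → Oct 6, 2190: 365 days.
Oct 6, 2190 → Oct 6, 2191: 365 days.
Oct 6, 2191 → Oct 6, 2192: 366 days (Feb 29, 2192 is in that span).
Oct 6, 2192 → Nov 6, 2192: 31 days (October has 31).
Nov 6, 2192 → Dec 6, 2192: 30 days (November has 30).
Dec 6, 2192 → Jan 6, 2193: 31 days (December has 31).
Jan 6, 2193 → Feb 6, 2193: 31 days (January has 31).
Feb 6, 2193 → Mar 6, 2193: 28 days (February has 28).
Mar 6, 2193 → Apr 6, 2193: 31 days (March has 31).
Apr 6, 2193 → May 6, 2193: 30 days (April has 30).
May 6, 2193 → May 21, 2193: 15 days.
Total: 1323 days.

1323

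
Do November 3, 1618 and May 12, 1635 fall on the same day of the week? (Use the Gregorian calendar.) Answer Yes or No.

From Nov 3, 1618 to May 12, 1635 is 6034 days.
6034 mod 7 = 0, so they are the same weekday.
(Nov 3, 1618 is a Saturday; May 12, 1635 is a Saturday.)

Yes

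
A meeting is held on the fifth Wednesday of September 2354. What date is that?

September 29, 2354

September 1, 2354 is a Wednesday.
The first Wednesday is therefore September 1 (same day).
The fifth Wednesday is 1 + 4×7 = September 29.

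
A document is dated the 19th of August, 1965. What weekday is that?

Thursday

Doomsday rule: the anchor day for the 1900s is Wednesday. For year 65: 65÷12 = 5 r 5, and 5÷4 = 1, so 5+5+1 = 11.
Wednesday + 11 ≡ Sunday — that's 1965's doomsday.
In August the doomsday date is Aug 8.
Aug 19 is 11 days after Aug 8; 11 mod 7 = 4, so Sunday + 4 = Thursday.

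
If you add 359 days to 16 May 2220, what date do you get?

May has 31 days: +16 → Jun 1, 2220 (343 left).
Jun has 30 days: +30 → Jul 1, 2220 (313 left).
Jul has 31 days: +31 → Aug 1, 2220 (282 left).
Aug has 31 days: +31 → Sep 1, 2220 (251 left).
Sep has 30 days: +30 → Oct 1, 2220 (221 left).
Oct has 31 days: +31 → Nov 1, 2220 (190 left).
Nov has 30 days: +30 → Dec 1, 2220 (160 left).
Dec has 31 days: +31 → Jan 1, 2221 (129 left).
Jan has 31 days: +31 → Feb 1, 2221 (98 left).
Feb has 28 days: +28 → Mar 1, 2221 (70 left).
Mar has 31 days: +31 → Apr 1, 2221 (39 left).
Apr has 30 days: +30 → May 1, 2221 (9 left).
+9 → May 10, 2221.

May 10, 2221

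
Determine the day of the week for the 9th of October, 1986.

Doomsday rule: the anchor day for the 1900s is Wednesday. For year 86: 86÷12 = 7 r 2, and 2÷4 = 0, so 7+2+0 = 9.
Wednesday + 9 ≡ Friday — that's 1986's doomsday.
In October the doomsday date is Oct 10.
Oct 9 is 1 day before Oct 10; 1 mod 7 = 1, so Friday − 1 = Thursday.

Thursday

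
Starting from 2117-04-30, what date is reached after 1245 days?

+365 (one year) → Apr 30, 2118 (880 left).
+365 (one year) → Apr 30, 2119 (515 left).
+366 (one year; includes Feb 29, 2120) → Apr 30, 2120 (149 left).
Apr has 30 days: +1 → May 1, 2120 (148 left).
May has 31 days: +31 → Jun 1, 2120 (117 left).
Jun has 30 days: +30 → Jul 1, 2120 (87 left).
Jul has 31 days: +31 → Aug 1, 2120 (56 left).
Aug has 31 days: +31 → Sep 1, 2120 (25 left).
+25 → Sep 26, 2120.

September 26, 2120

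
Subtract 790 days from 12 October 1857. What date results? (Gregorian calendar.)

−365 (one year) → Oct 12, 1856 (425 left).
−366 (one year; includes Feb 29, 1856) → Oct 12, 1855 (59 left).
−12 → Sep 30, 1855 (end of Sep, 30 days; 47 left).
−30 → Aug 31, 1855 (end of Aug, 31 days; 17 left).
−17 → Aug 14, 1855.

August 14, 1855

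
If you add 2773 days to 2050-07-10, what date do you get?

+365 (one year) → Jul 10, 2051 (2408 left).
+366 (one year; includes Feb 29, 2052) → Jul 10, 2052 (2042 left).
+365 (one year) → Jul 10, 2053 (1677 left).
+365 (one year) → Jul 10, 2054 (1312 left).
+365 (one year) → Jul 10, 2055 (947 left).
+366 (one year; includes Feb 29, 2056) → Jul 10, 2056 (581 left).
+365 (one year) → Jul 10, 2057 (216 left).
Jul has 31 days: +22 → Aug 1, 2057 (194 left).
Aug has 31 days: +31 → Sep 1, 2057 (163 left).
Sep has 30 days: +30 → Oct 1, 2057 (133 left).
Oct has 31 days: +31 → Nov 1, 2057 (102 left).
Nov has 30 days: +30 → Dec 1, 2057 (72 left).
Dec has 31 days: +31 → Jan 1, 2058 (41 left).
Jan has 31 days: +31 → Feb 1, 2058 (10 left).
+10 → Feb 11, 2058.

February 11, 2058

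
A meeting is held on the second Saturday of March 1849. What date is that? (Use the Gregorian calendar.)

March 1, 1849 is a Thursday.
The first Saturday is therefore March 3 (2 days later).
The second Saturday is 3 + 1×7 = March 10.

March 10, 1849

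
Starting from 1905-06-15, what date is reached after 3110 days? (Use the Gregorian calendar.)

December 20, 1913

+365 (one year) → Jun 15, 1906 (2745 left).
+365 (one year) → Jun 15, 1907 (2380 left).
+366 (one year; includes Feb 29, 1908) → Jun 15, 1908 (2014 left).
+365 (one year) → Jun 15, 1909 (1649 left).
+365 (one year) → Jun 15, 1910 (1284 left).
+365 (one year) → Jun 15, 1911 (919 left).
+366 (one year; includes Feb 29, 1912) → Jun 15, 1912 (553 left).
+365 (one year) → Jun 15, 1913 (188 left).
Jun has 30 days: +16 → Jul 1, 1913 (172 left).
Jul has 31 days: +31 → Aug 1, 1913 (141 left).
Aug has 31 days: +31 → Sep 1, 1913 (110 left).
Sep has 30 days: +30 → Oct 1, 1913 (80 left).
Oct has 31 days: +31 → Nov 1, 1913 (49 left).
Nov has 30 days: +30 → Dec 1, 1913 (19 left).
+19 → Dec 20, 1913.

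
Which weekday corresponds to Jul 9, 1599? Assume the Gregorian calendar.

Doomsday rule: the anchor day for the 1500s is Wednesday. For year 99: 99÷12 = 8 r 3, and 3÷4 = 0, so 8+3+0 = 11.
Wednesday + 11 ≡ Sunday — that's 1599's doomsday.
In July the doomsday date is Jul 11.
Jul 9 is 2 days before Jul 11; 2 mod 7 = 2, so Sunday − 2 = Friday.

Friday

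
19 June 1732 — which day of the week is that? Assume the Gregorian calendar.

Thursday

Doomsday rule: the anchor day for the 1700s is Sunday. For year 32: 32÷12 = 2 r 8, and 8÷4 = 2, so 2+8+2 = 12.
Sunday + 12 ≡ Friday — that's 1732's doomsday.
In June the doomsday date is Jun 6.
Jun 19 is 13 days after Jun 6; 13 mod 7 = 6, so Friday + 6 = Thursday.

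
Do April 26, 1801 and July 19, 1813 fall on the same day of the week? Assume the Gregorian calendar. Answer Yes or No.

From Apr 26, 1801 to Jul 19, 1813 is 4467 days.
4467 mod 7 = 1, so they are different weekdays.
(Apr 26, 1801 is a Sunday; Jul 19, 1813 is a Monday.)

No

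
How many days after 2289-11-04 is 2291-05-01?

Nov 4, 2289 → Nov 4, 2290: 365 days.
Nov 4, 2290 → Dec 4, 2290: 30 days (November has 30).
Dec 4, 2290 → Jan 4, 2291: 31 days (December has 31).
Jan 4, 2291 → Feb 4, 2291: 31 days (January has 31).
Feb 4, 2291 → Mar 4, 2291: 28 days (February has 28).
Mar 4, 2291 → Apr 4, 2291: 31 days (March has 31).
Apr 4, 2291 → May 1, 2291: 27 days.
Total: 543 days.

543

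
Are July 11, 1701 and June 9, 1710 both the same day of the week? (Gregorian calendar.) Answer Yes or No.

Yes

From Jul 11, 1701 to Jun 9, 1710 is 3255 days.
3255 mod 7 = 0, so they are the same weekday.
(Jul 11, 1701 is a Monday; Jun 9, 1710 is a Monday.)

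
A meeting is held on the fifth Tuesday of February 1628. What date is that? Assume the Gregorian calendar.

February 29, 1628

February 1, 1628 is a Tuesday.
The first Tuesday is therefore February 1 (same day).
The fifth Tuesday is 1 + 4×7 = February 29.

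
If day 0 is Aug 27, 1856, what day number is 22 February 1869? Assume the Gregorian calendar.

Aug 27, 1856 → Aug 27, 1857: 365 days.
Aug 27, 1857 → Aug 27, 1858: 365 days.
Aug 27, 1858 → Aug 27, 1859: 365 days.
Aug 27, 1859 → Aug 27, 1860: 366 days (Feb 29, 1860 is in that span).
Aug 27, 1860 → Aug 27, 1861: 365 days.
Aug 27, 1861 → Aug 27, 1862: 365 days.
Aug 27, 1862 → Aug 27, 1863: 365 days.
Aug 27, 1863 → Aug 27, 1864: 366 days (Feb 29, 1864 is in that span).
Aug 27, 1864 → Aug 27, 1865: 365 days.
Aug 27, 1865 → Aug 27, 1866: 365 days.
Aug 27, 1866 → Aug 27, 1867: 365 days.
Aug 27, 1867 → Aug 27, 1868: 366 days (Feb 29, 1868 is in that span).
Aug 27, 1868 → Sep 27, 1868: 31 days (August has 31).
Sep 27, 1868 → Oct 27, 1868: 30 days (September has 30).
Oct 27, 1868 → Nov 27, 1868: 31 days (October has 31).
Nov 27, 1868 → Dec 27, 1868: 30 days (November has 30).
Dec 27, 1868 → Jan 27, 1869: 31 days (December has 31).
Jan 27, 1869 → Feb 22, 1869: 26 days.
Total: 4562 days.

4562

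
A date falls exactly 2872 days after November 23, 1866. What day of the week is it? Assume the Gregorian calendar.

Sunday

First find the weekday of Nov 23, 1866. Doomsday rule: the anchor day for the 1800s is Friday. For year 66: 66÷12 = 5 r 6, and 6÷4 = 1, so 5+6+1 = 12.
Friday + 12 ≡ Wednesday — that's 1866's doomsday.
In November the doomsday date is Nov 7.
Nov 23 is 16 days after Nov 7; 16 mod 7 = 2, so Wednesday + 2 = Friday.
2872 mod 7 = 2, so 2872 days after a Friday is Friday + 2 = Sunday.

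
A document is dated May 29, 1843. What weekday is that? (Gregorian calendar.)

Monday

January 1, 1843 is a Sunday.
Jan 1, 1843 → Feb 1, 1843: 31 days (January has 31).
Feb 1, 1843 → Mar 1, 1843: 28 days (February has 28).
Mar 1, 1843 → Apr 1, 1843: 31 days (March has 31).
Apr 1, 1843 → May 1, 1843: 30 days (April has 30).
May 1, 1843 → May 29, 1843: 28 days.
Total: 148 days.
148 mod 7 = 1, so Sunday + 1 = Monday.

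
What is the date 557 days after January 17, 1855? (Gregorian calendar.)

+365 (one year) → Jan 17, 1856 (192 left).
Jan has 31 days: +15 → Feb 1, 1856 (177 left).
Feb has 29 days: +29 → Mar 1, 1856 (148 left).
Mar has 31 days: +31 → Apr 1, 1856 (117 left).
Apr has 30 days: +30 → May 1, 1856 (87 left).
May has 31 days: +31 → Jun 1, 1856 (56 left).
Jun has 30 days: +30 → Jul 1, 1856 (26 left).
+26 → Jul 27, 1856.

July 27, 1856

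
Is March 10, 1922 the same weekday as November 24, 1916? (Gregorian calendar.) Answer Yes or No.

Yes

From Nov 24, 1916 to Mar 10, 1922 is 1932 days.
1932 mod 7 = 0, so they are the same weekday.
(Nov 24, 1916 is a Friday; Mar 10, 1922 is a Friday.)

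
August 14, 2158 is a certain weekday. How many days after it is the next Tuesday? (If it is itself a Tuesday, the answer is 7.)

Aug 14, 2158 is a Monday.
From Monday to the next Tuesday is 1 day.

1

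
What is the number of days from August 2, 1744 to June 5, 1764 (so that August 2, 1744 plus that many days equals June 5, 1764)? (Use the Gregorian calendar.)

Aug 2, 1744 → Aug 2, 1745: 365 days.
Aug 2, 1745 → Aug 2, 1746: 365 days.
Aug 2, 1746 → Aug 2, 1747: 365 days.
Aug 2, 1747 → Aug 2, 1748: 366 days (Feb 29, 1748 is in that span).
Aug 2, 1748 → Aug 2, 1749: 365 days.
Aug 2, 1749 → Aug 2, 1750: 365 days.
Aug 2, 1750 → Aug 2, 1751: 365 days.
Aug 2, 1751 → Aug 2, 1752: 366 days (Feb 29, 1752 is in that span).
Aug 2, 1752 → Aug 2, 1753: 365 days.
Aug 2, 1753 → Aug 2, 1754: 365 days.
Aug 2, 1754 → Aug 2, 1755: 365 days.
Aug 2, 1755 → Aug 2, 1756: 366 days (Feb 29, 1756 is in that span).
Aug 2, 1756 → Aug 2, 1757: 365 days.
Aug 2, 1757 → Aug 2, 1758: 365 days.
Aug 2, 1758 → Aug 2, 1759: 365 days.
Aug 2, 1759 → Aug 2, 1760: 366 days (Feb 29, 1760 is in that span).
Aug 2, 1760 → Aug 2, 1761: 365 days.
Aug 2, 1761 → Aug 2, 1762: 365 days.
Aug 2, 1762 → Aug 2, 1763: 365 days.
Aug 2, 1763 → Sep 2, 1763: 31 days (August has 31).
Sep 2, 1763 → Oct 2, 1763: 30 days (September has 30).
Oct 2, 1763 → Nov 2, 1763: 31 days (October has 31).
Nov 2, 1763 → Dec 2, 1763: 30 days (November has 30).
Dec 2, 1763 → Jan 2, 1764: 31 days (December has 31).
Jan 2, 1764 → Feb 2, 1764: 31 days (January has 31).
Feb 2, 1764 → Mar 2, 1764: 29 days (February has 29).
Mar 2, 1764 → Apr 2, 1764: 31 days (March has 31).
Apr 2, 1764 → May 2, 1764: 30 days (April has 30).
May 2, 1764 → Jun 2, 1764: 31 days (May has 31).
Jun 2, 1764 → Jun 5, 1764: 3 days.
Total: 7247 days.

7247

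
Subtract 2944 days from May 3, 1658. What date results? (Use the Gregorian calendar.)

April 11, 1650

−365 (one year) → May 3, 1657 (2579 left).
−365 (one year) → May 3, 1656 (2214 left).
−366 (one year; includes Feb 29, 1656) → May 3, 1655 (1848 left).
−365 (one year) → May 3, 1654 (1483 left).
−365 (one year) → May 3, 1653 (1118 left).
−365 (one year) → May 3, 1652 (753 left).
−366 (one year; includes Feb 29, 1652) → May 3, 1651 (387 left).
−3 → Apr 30, 1651 (end of Apr, 30 days; 384 left).
−30 → Mar 31, 1651 (end of Mar, 31 days; 354 left).
−31 → Feb 28, 1651 (end of Feb, 28 days; 323 left).
−28 → Jan 31, 1651 (end of Jan, 31 days; 295 left).
−31 → Dec 31, 1650 (end of Dec, 31 days; 264 left).
−31 → Nov 30, 1650 (end of Nov, 30 days; 233 left).
−30 → Oct 31, 1650 (end of Oct, 31 days; 203 left).
−31 → Sep 30, 1650 (end of Sep, 30 days; 172 left).
−30 → Aug 31, 1650 (end of Aug, 31 days; 142 left).
−31 → Jul 31, 1650 (end of Jul, 31 days; 111 left).
−31 → Jun 30, 1650 (end of Jun, 30 days; 80 left).
−30 → May 31, 1650 (end of May, 31 days; 50 left).
−31 → Apr 30, 1650 (end of Apr, 30 days; 19 left).
−19 → Apr 11, 1650.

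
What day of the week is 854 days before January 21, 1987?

Jan 21, 1987 is a Wednesday.
854 mod 7 = 0, so 854 days before a Wednesday is Wednesday − 0 = Wednesday.

Wednesday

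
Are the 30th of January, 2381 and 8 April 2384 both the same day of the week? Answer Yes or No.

From Jan 30, 2381 to Apr 8, 2384 is 1164 days.
1164 mod 7 = 2, so they are different weekdays.
(Jan 30, 2381 is a Friday; Apr 8, 2384 is a Sunday.)

No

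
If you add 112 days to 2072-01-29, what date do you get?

Jan has 31 days: +3 → Feb 1, 2072 (109 left).
Feb has 29 days: +29 → Mar 1, 2072 (80 left).
Mar has 31 days: +31 → Apr 1, 2072 (49 left).
Apr has 30 days: +30 → May 1, 2072 (19 left).
+19 → May 20, 2072.

May 20, 2072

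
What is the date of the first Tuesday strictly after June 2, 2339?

Jun 2, 2339 is a Friday.
From Friday to the next Tuesday is 4 days.
Jun 2, 2339 + 4 = Jun 6, 2339.

June 6, 2339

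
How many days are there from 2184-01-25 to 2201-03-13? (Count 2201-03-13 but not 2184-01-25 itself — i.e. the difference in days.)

Jan 25, 2184 → Jan 25, 2185: 366 days (Feb 29, 2184 is in that span).
Jan 25, 2185 → Jan 25, 2186: 365 days.
Jan 25, 2186 → Jan 25, 2187: 365 days.
Jan 25, 2187 → Jan 25, 2188: 365 days.
Jan 25, 2188 → Jan 25, 2189: 366 days (Feb 29, 2188 is in that span).
Jan 25, 2189 → Jan 25, 2190: 365 days.
Jan 25, 2190 → Jan 25, 2191: 365 days.
Jan 25, 2191 → Jan 25, 2192: 365 days.
Jan 25, 2192 → Jan 25, 2193: 366 days (Feb 29, 2192 is in that span).
Jan 25, 2193 → Jan 25, 2194: 365 days.
Jan 25, 2194 → Jan 25, 2195: 365 days.
Jan 25, 2195 → Jan 25, 2196: 365 days.
Jan 25, 2196 → Jan 25, 2197: 366 days (Feb 29, 2196 is in that span).
Jan 25, 2197 → Jan 25, 2198: 365 days.
Jan 25, 2198 → Jan 25, 2199: 365 days.
Jan 25, 2199 → Jan 25, 2200: 365 days.
Jan 25, 2200 → Jan 25, 2201: 365 days.
Jan 25, 2201 → Feb 25, 2201: 31 days (January has 31).
Feb 25, 2201 → Mar 13, 2201: 16 days.
Total: 6256 days.

6256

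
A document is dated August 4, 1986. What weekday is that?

Doomsday rule: the anchor day for the 1900s is Wednesday. For year 86: 86÷12 = 7 r 2, and 2÷4 = 0, so 7+2+0 = 9.
Wednesday + 9 ≡ Friday — that's 1986's doomsday.
In August the doomsday date is Aug 8.
Aug 4 is 4 days before Aug 8; 4 mod 7 = 4, so Friday − 4 = Monday.

Monday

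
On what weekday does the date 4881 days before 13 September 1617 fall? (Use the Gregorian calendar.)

Monday

First find the weekday of Sep 13, 1617. Doomsday rule: the anchor day for the 1600s is Tuesday. For year 17: 17÷12 = 1 r 5, and 5÷4 = 1, so 1+5+1 = 7.
Tuesday + 7 ≡ Tuesday — that's 1617's doomsday.
In September the doomsday date is Sep 5.
Sep 13 is 8 days after Sep 5; 8 mod 7 = 1, so Tuesday + 1 = Wednesday.
4881 mod 7 = 2, so 4881 days before a Wednesday is Wednesday − 2 = Monday.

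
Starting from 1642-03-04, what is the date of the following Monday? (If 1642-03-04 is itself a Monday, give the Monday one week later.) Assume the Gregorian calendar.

Mar 4, 1642 is a Tuesday.
From Tuesday to the next Monday is 6 days.
Mar 4, 1642 + 6 = Mar 10, 1642.

March 10, 1642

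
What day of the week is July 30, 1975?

Doomsday rule: the anchor day for the 1900s is Wednesday. For year 75: 75÷12 = 6 r 3, and 3÷4 = 0, so 6+3+0 = 9.
Wednesday + 9 ≡ Friday — that's 1975's doomsday.
In July the doomsday date is Jul 11.
Jul 30 is 19 days after Jul 11; 19 mod 7 = 5, so Friday + 5 = Wednesday.

Wednesday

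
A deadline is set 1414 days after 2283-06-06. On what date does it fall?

+366 (one year; includes Feb 29, 2284) → Jun 6, 2284 (1048 left).
+365 (one year) → Jun 6, 2285 (683 left).
+365 (one year) → Jun 6, 2286 (318 left).
Jun has 30 days: +25 → Jul 1, 2286 (293 left).
Jul has 31 days: +31 → Aug 1, 2286 (262 left).
Aug has 31 days: +31 → Sep 1, 2286 (231 left).
Sep has 30 days: +30 → Oct 1, 2286 (201 left).
Oct has 31 days: +31 → Nov 1, 2286 (170 left).
Nov has 30 days: +30 → Dec 1, 2286 (140 left).
Dec has 31 days: +31 → Jan 1, 2287 (109 left).
Jan has 31 days: +31 → Feb 1, 2287 (78 left).
Feb has 28 days: +28 → Mar 1, 2287 (50 left).
Mar has 31 days: +31 → Apr 1, 2287 (19 left).
+19 → Apr 20, 2287.

April 20, 2287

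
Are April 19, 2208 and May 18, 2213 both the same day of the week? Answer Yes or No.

Yes

From Apr 19, 2208 to May 18, 2213 is 1855 days.
1855 mod 7 = 0, so they are the same weekday.
(Apr 19, 2208 is a Tuesday; May 18, 2213 is a Tuesday.)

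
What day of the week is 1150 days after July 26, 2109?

Sunday

First find the weekday of Jul 26, 2109. Doomsday rule: the anchor day for the 2100s is Sunday. For year 09: 9÷12 = 0 r 9, and 9÷4 = 2, so 0+9+2 = 11.
Sunday + 11 ≡ Thursday — that's 2109's doomsday.
In July the doomsday date is Jul 11.
Jul 26 is 15 days after Jul 11; 15 mod 7 = 1, so Thursday + 1 = Friday.
1150 mod 7 = 2, so 1150 days after a Friday is Friday + 2 = Sunday.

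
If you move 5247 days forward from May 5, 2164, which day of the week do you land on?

Wednesday

May 5, 2164 is a Saturday.
5247 mod 7 = 4, so 5247 days after a Saturday is Saturday + 4 = Wednesday.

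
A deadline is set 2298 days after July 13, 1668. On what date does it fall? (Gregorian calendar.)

October 28, 1674

+365 (one year) → Jul 13, 1669 (1933 left).
+365 (one year) → Jul 13, 1670 (1568 left).
+365 (one year) → Jul 13, 1671 (1203 left).
+366 (one year; includes Feb 29, 1672) → Jul 13, 1672 (837 left).
+365 (one year) → Jul 13, 1673 (472 left).
+365 (one year) → Jul 13, 1674 (107 left).
Jul has 31 days: +19 → Aug 1, 1674 (88 left).
Aug has 31 days: +31 → Sep 1, 1674 (57 left).
Sep has 30 days: +30 → Oct 1, 1674 (27 left).
+27 → Oct 28, 1674.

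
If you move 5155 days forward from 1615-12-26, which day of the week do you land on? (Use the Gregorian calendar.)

Tuesday

Dec 26, 1615 is a Saturday.
5155 mod 7 = 3, so 5155 days after a Saturday is Saturday + 3 = Tuesday.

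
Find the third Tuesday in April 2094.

April 1, 2094 is a Thursday.
The first Tuesday is therefore April 6 (5 days later).
The third Tuesday is 6 + 2×7 = April 20.

April 20, 2094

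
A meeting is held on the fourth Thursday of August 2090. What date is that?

August 1, 2090 is a Tuesday.
The first Thursday is therefore August 3 (2 days later).
The fourth Thursday is 3 + 3×7 = August 24.

August 24, 2090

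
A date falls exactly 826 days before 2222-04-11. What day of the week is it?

Thursday

Apr 11, 2222 is a Thursday.
826 mod 7 = 0, so 826 days before a Thursday is Thursday − 0 = Thursday.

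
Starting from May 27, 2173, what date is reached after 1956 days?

+365 (one year) → May 27, 2174 (1591 left).
+365 (one year) → May 27, 2175 (1226 left).
+366 (one year; includes Feb 29, 2176) → May 27, 2176 (860 left).
+365 (one year) → May 27, 2177 (495 left).
+365 (one year) → May 27, 2178 (130 left).
May has 31 days: +5 → Jun 1, 2178 (125 left).
Jun has 30 days: +30 → Jul 1, 2178 (95 left).
Jul has 31 days: +31 → Aug 1, 2178 (64 left).
Aug has 31 days: +31 → Sep 1, 2178 (33 left).
Sep has 30 days: +30 → Oct 1, 2178 (3 left).
+3 → Oct 4, 2178.

October 4, 2178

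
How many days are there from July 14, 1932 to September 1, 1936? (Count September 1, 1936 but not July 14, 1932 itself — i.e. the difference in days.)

Jul 14, 1932 → Jul 14, 1933: 365 days.
Jul 14, 1933 → Jul 14, 1934: 365 days.
Jul 14, 1934 → Jul 14, 1935: 365 days.
Jul 14, 1935 → Jul 14, 1936: 366 days (Feb 29, 1936 is in that span).
Jul 14, 1936 → Aug 14, 1936: 31 days (July has 31).
Aug 14, 1936 → Sep 1, 1936: 18 days.
Total: 1510 days.

1510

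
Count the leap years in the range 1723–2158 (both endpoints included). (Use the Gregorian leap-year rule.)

106

Multiples of 4 in [1723,2158]: 109.
Of those, multiples of 100: 4 (not leap unless ÷400).
Multiples of 400: 1.
Leap years = 109 − 4 + 1 = 106.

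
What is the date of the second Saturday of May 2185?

May 1, 2185 is a Sunday.
The first Saturday is therefore May 7 (6 days later).
The second Saturday is 7 + 1×7 = May 14.

May 14, 2185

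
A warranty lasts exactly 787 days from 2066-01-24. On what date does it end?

+365 (one year) → Jan 24, 2067 (422 left).
+365 (one year) → Jan 24, 2068 (57 left).
Jan has 31 days: +8 → Feb 1, 2068 (49 left).
Feb has 29 days: +29 → Mar 1, 2068 (20 left).
+20 → Mar 21, 2068.

March 21, 2068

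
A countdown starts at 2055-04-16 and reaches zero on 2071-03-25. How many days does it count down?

5822

Apr 16, 2055 → Apr 16, 2056: 366 days (Feb 29, 2056 is in that span).
Apr 16, 2056 → Apr 16, 2057: 365 days.
Apr 16, 2057 → Apr 16, 2058: 365 days.
Apr 16, 2058 → Apr 16, 2059: 365 days.
Apr 16, 2059 → Apr 16, 2060: 366 days (Feb 29, 2060 is in that span).
Apr 16, 2060 → Apr 16, 2061: 365 days.
Apr 16, 2061 → Apr 16, 2062: 365 days.
Apr 16, 2062 → Apr 16, 2063: 365 days.
Apr 16, 2063 → Apr 16, 2064: 366 days (Feb 29, 2064 is in that span).
Apr 16, 2064 → Apr 16, 2065: 365 days.
Apr 16, 2065 → Apr 16, 2066: 365 days.
Apr 16, 2066 → Apr 16, 2067: 365 days.
Apr 16, 2067 → Apr 16, 2068: 366 days (Feb 29, 2068 is in that span).
Apr 16, 2068 → Apr 16, 2069: 365 days.
Apr 16, 2069 → Apr 16, 2070: 365 days.
Apr 16, 2070 → May 16, 2070: 30 days (April has 30).
May 16, 2070 → Jun 16, 2070: 31 days (May has 31).
Jun 16, 2070 → Jul 16, 2070: 30 days (June has 30).
Jul 16, 2070 → Aug 16, 2070: 31 days (July has 31).
Aug 16, 2070 → Sep 16, 2070: 31 days (August has 31).
Sep 16, 2070 → Oct 16, 2070: 30 days (September has 30).
Oct 16, 2070 → Nov 16, 2070: 31 days (October has 31).
Nov 16, 2070 → Dec 16, 2070: 30 days (November has 30).
Dec 16, 2070 → Jan 16, 2071: 31 days (December has 31).
Jan 16, 2071 → Feb 16, 2071: 31 days (January has 31).
Feb 16, 2071 → Mar 16, 2071: 28 days (February has 28).
Mar 16, 2071 → Mar 25, 2071: 9 days.
Total: 5822 days.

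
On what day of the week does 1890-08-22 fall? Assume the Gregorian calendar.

Doomsday rule: the anchor day for the 1800s is Friday. For year 90: 90÷12 = 7 r 6, and 6÷4 = 1, so 7+6+1 = 14.
Friday + 14 ≡ Friday — that's 1890's doomsday.
In August the doomsday date is Aug 8.
Aug 22 is 14 days after Aug 8; 14 mod 7 = 0, so Friday + 0 = Friday.

Friday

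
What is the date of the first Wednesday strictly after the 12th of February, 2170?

February 14, 2170

Feb 12, 2170 is a Monday.
From Monday to the next Wednesday is 2 days.
Feb 12, 2170 + 2 = Feb 14, 2170.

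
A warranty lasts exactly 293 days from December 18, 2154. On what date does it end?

October 7, 2155

Dec has 31 days: +14 → Jan 1, 2155 (279 left).
Jan has 31 days: +31 → Feb 1, 2155 (248 left).
Feb has 28 days: +28 → Mar 1, 2155 (220 left).
Mar has 31 days: +31 → Apr 1, 2155 (189 left).
Apr has 30 days: +30 → May 1, 2155 (159 left).
May has 31 days: +31 → Jun 1, 2155 (128 left).
Jun has 30 days: +30 → Jul 1, 2155 (98 left).
Jul has 31 days: +31 → Aug 1, 2155 (67 left).
Aug has 31 days: +31 → Sep 1, 2155 (36 left).
Sep has 30 days: +30 → Oct 1, 2155 (6 left).
+6 → Oct 7, 2155.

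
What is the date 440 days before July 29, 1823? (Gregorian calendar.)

−365 (one year) → Jul 29, 1822 (75 left).
−29 → Jun 30, 1822 (end of Jun, 30 days; 46 left).
−30 → May 31, 1822 (end of May, 31 days; 16 left).
−16 → May 15, 1822.

May 15, 1822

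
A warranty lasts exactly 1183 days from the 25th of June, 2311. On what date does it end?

+366 (one year; includes Feb 29, 2312) → Jun 25, 2312 (817 left).
+365 (one year) → Jun 25, 2313 (452 left).
+365 (one year) → Jun 25, 2314 (87 left).
Jun has 30 days: +6 → Jul 1, 2314 (81 left).
Jul has 31 days: +31 → Aug 1, 2314 (50 left).
Aug has 31 days: +31 → Sep 1, 2314 (19 left).
+19 → Sep 20, 2314.

September 20, 2314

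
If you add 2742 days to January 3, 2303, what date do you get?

+365 (one year) → Jan 3, 2304 (2377 left).
+366 (one year; includes Feb 29, 2304) → Jan 3, 2305 (2011 left).
+365 (one year) → Jan 3, 2306 (1646 left).
+365 (one year) → Jan 3, 2307 (1281 left).
+365 (one year) → Jan 3, 2308 (916 left).
+366 (one year; includes Feb 29, 2308) → Jan 3, 2309 (550 left).
+365 (one year) → Jan 3, 2310 (185 left).
Jan has 31 days: +29 → Feb 1, 2310 (156 left).
Feb has 28 days: +28 → Mar 1, 2310 (128 left).
Mar has 31 days: +31 → Apr 1, 2310 (97 left).
Apr has 30 days: +30 → May 1, 2310 (67 left).
May has 31 days: +31 → Jun 1, 2310 (36 left).
Jun has 30 days: +30 → Jul 1, 2310 (6 left).
+6 → Jul 7, 2310.

July 7, 2310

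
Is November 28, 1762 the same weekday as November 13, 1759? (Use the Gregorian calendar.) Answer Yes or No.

No

From Nov 13, 1759 to Nov 28, 1762 is 1111 days.
1111 mod 7 = 5, so they are different weekdays.
(Nov 13, 1759 is a Tuesday; Nov 28, 1762 is a Sunday.)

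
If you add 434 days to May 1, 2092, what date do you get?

+365 (one year) → May 1, 2093 (69 left).
May has 31 days: +31 → Jun 1, 2093 (38 left).
Jun has 30 days: +30 → Jul 1, 2093 (8 left).
+8 → Jul 9, 2093.

July 9, 2093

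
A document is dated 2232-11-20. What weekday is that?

Doomsday rule: the anchor day for the 2200s is Friday. For year 32: 32÷12 = 2 r 8, and 8÷4 = 2, so 2+8+2 = 12.
Friday + 12 ≡ Wednesday — that's 2232's doomsday.
In November the doomsday date is Nov 7.
Nov 20 is 13 days after Nov 7; 13 mod 7 = 6, so Wednesday + 6 = Tuesday.

Tuesday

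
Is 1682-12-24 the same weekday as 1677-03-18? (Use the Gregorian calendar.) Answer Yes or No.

Yes

From Mar 18, 1677 to Dec 24, 1682 is 2107 days.
2107 mod 7 = 0, so they are the same weekday.
(Mar 18, 1677 is a Thursday; Dec 24, 1682 is a Thursday.)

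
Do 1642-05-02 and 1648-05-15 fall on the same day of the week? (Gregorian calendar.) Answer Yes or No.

From May 2, 1642 to May 15, 1648 is 2205 days.
2205 mod 7 = 0, so they are the same weekday.
(May 2, 1642 is a Friday; May 15, 1648 is a Friday.)

Yes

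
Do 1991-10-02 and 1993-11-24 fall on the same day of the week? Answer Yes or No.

From Oct 2, 1991 to Nov 24, 1993 is 784 days.
784 mod 7 = 0, so they are the same weekday.
(Oct 2, 1991 is a Wednesday; Nov 24, 1993 is a Wednesday.)

Yes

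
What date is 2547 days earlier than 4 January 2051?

January 14, 2044

−365 (one year) → Jan 4, 2050 (2182 left).
−365 (one year) → Jan 4, 2049 (1817 left).
−366 (one year; includes Feb 29, 2048) → Jan 4, 2048 (1451 left).
−365 (one year) → Jan 4, 2047 (1086 left).
−365 (one year) → Jan 4, 2046 (721 left).
−365 (one year) → Jan 4, 2045 (356 left).
−4 → Dec 31, 2044 (end of Dec, 31 days; 352 left).
−31 → Nov 30, 2044 (end of Nov, 30 days; 321 left).
−30 → Oct 31, 2044 (end of Oct, 31 days; 291 left).
−31 → Sep 30, 2044 (end of Sep, 30 days; 260 left).
−30 → Aug 31, 2044 (end of Aug, 31 days; 230 left).
−31 → Jul 31, 2044 (end of Jul, 31 days; 199 left).
−31 → Jun 30, 2044 (end of Jun, 30 days; 168 left).
−30 → May 31, 2044 (end of May, 31 days; 138 left).
−31 → Apr 30, 2044 (end of Apr, 30 days; 107 left).
−30 → Mar 31, 2044 (end of Mar, 31 days; 77 left).
−31 → Feb 29, 2044 (end of Feb, 29 days; 46 left).
−29 → Jan 31, 2044 (end of Jan, 31 days; 17 left).
−17 → Jan 14, 2044.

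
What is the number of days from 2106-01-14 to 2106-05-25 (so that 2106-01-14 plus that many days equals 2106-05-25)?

Jan 14, 2106 → Feb 14, 2106: 31 days (January has 31).
Feb 14, 2106 → Mar 14, 2106: 28 days (February has 28).
Mar 14, 2106 → Apr 14, 2106: 31 days (March has 31).
Apr 14, 2106 → May 14, 2106: 30 days (April has 30).
May 14, 2106 → May 25, 2106: 11 days.
Total: 131 days.

131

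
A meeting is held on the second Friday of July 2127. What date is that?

July 1, 2127 is a Tuesday.
The first Friday is therefore July 4 (3 days later).
The second Friday is 4 + 1×7 = July 11.

July 11, 2127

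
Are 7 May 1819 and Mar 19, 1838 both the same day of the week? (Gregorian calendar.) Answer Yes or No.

From May 7, 1819 to Mar 19, 1838 is 6891 days.
6891 mod 7 = 3, so they are different weekdays.
(May 7, 1819 is a Friday; Mar 19, 1838 is a Monday.)

No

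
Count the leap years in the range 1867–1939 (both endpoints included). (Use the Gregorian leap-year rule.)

17

Multiples of 4 in [1867,1939]: 18.
Of those, multiples of 100: 1 (not leap unless ÷400).
Multiples of 400: 0.
Leap years = 18 − 1 + 0 = 17.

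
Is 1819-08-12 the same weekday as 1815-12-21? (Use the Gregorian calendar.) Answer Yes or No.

From Dec 21, 1815 to Aug 12, 1819 is 1330 days.
1330 mod 7 = 0, so they are the same weekday.
(Dec 21, 1815 is a Thursday; Aug 12, 1819 is a Thursday.)

Yes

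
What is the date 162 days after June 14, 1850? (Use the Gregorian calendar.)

Jun has 30 days: +17 → Jul 1, 1850 (145 left).
Jul has 31 days: +31 → Aug 1, 1850 (114 left).
Aug has 31 days: +31 → Sep 1, 1850 (83 left).
Sep has 30 days: +30 → Oct 1, 1850 (53 left).
Oct has 31 days: +31 → Nov 1, 1850 (22 left).
+22 → Nov 23, 1850.

November 23, 1850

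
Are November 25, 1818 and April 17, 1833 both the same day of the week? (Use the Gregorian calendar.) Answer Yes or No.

From Nov 25, 1818 to Apr 17, 1833 is 5257 days.
5257 mod 7 = 0, so they are the same weekday.
(Nov 25, 1818 is a Wednesday; Apr 17, 1833 is a Wednesday.)

Yes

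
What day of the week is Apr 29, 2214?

Friday

Doomsday rule: the anchor day for the 2200s is Friday. For year 14: 14÷12 = 1 r 2, and 2÷4 = 0, so 1+2+0 = 3.
Friday + 3 ≡ Monday — that's 2214's doomsday.
In April the doomsday date is Apr 4.
Apr 29 is 25 days after Apr 4; 25 mod 7 = 4, so Monday + 4 = Friday.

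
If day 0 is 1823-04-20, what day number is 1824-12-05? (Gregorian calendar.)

595

Apr 20, 1823 → Apr 20, 1824: 366 days (Feb 29, 1824 is in that span).
Apr 20, 1824 → May 20, 1824: 30 days (April has 30).
May 20, 1824 → Jun 20, 1824: 31 days (May has 31).
Jun 20, 1824 → Jul 20, 1824: 30 days (June has 30).
Jul 20, 1824 → Aug 20, 1824: 31 days (July has 31).
Aug 20, 1824 → Sep 20, 1824: 31 days (August has 31).
Sep 20, 1824 → Oct 20, 1824: 30 days (September has 30).
Oct 20, 1824 → Nov 20, 1824: 31 days (October has 31).
Nov 20, 1824 → Dec 5, 1824: 15 days.
Total: 595 days.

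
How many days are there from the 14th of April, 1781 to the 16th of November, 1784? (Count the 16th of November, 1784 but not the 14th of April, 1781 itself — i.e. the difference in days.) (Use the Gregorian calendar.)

1312

Apr 14, 1781 → Apr 14, 1782: 365 days.
Apr 14, 1782 → Apr 14, 1783: 365 days.
Apr 14, 1783 → Apr 14, 1784: 366 days (Feb 29, 1784 is in that span).
Apr 14, 1784 → May 14, 1784: 30 days (April has 30).
May 14, 1784 → Jun 14, 1784: 31 days (May has 31).
Jun 14, 1784 → Jul 14, 1784: 30 days (June has 30).
Jul 14, 1784 → Aug 14, 1784: 31 days (July has 31).
Aug 14, 1784 → Sep 14, 1784: 31 days (August has 31).
Sep 14, 1784 → Oct 14, 1784: 30 days (September has 30).
Oct 14, 1784 → Nov 14, 1784: 31 days (October has 31).
Nov 14, 1784 → Nov 16, 1784: 2 days.
Total: 1312 days.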